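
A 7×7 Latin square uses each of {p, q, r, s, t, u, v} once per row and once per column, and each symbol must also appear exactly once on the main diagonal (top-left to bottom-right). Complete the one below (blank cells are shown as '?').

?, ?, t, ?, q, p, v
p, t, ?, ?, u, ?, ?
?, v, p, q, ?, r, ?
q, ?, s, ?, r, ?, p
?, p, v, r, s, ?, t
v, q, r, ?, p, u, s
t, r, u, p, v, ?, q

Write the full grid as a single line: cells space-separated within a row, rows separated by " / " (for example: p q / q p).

(r1,c1) = r
(r2,c3) = q
(r2,c7) = r
(r3,c5) = t
(r3,c7) = u
(r4,c2) = u
(r4,c4) = v
(r4,c6) = t
(r5,c1) = u
(r5,c6) = q
(r6,c4) = t
(r7,c6) = s
(r1,c2) = s
(r1,c4) = u
(r2,c4) = s
(r2,c6) = v
(r3,c1) = s

r s t u q p v / p t q s u v r / s v p q t r u / q u s v r t p / u p v r s q t / v q r t p u s / t r u p v s q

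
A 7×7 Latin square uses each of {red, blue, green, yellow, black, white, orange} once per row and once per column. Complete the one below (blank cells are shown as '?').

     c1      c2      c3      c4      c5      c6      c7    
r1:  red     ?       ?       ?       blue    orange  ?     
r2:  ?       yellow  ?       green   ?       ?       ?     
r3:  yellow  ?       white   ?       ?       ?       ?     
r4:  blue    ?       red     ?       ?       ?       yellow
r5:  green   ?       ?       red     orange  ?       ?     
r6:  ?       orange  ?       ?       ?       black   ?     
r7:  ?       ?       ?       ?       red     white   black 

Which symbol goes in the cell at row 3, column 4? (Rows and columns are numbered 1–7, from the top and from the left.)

black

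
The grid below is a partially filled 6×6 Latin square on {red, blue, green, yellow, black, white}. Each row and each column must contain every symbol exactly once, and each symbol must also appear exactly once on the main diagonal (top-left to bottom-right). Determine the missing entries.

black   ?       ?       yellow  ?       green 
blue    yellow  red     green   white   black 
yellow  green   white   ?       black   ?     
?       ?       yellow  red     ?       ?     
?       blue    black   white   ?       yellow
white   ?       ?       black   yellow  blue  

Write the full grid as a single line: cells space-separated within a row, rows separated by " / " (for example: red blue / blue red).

(r1,c3): row 1 has {green,yellow,black}; column 3 has {red,yellow,black,white}, so it must be blue.
(r1,c5): row 1 has {blue,green,yellow,black}; column 5 has {yellow,black,white}, so it must be red.
(r3,c4): row 3 has {green,yellow,black,white}; column 4 has {red,green,yellow,black,white}, so it must be blue.
(r3,c6): row 3 has {blue,green,yellow,black,white}; column 6 has {blue,green,yellow,black}, so it must be red.
(r4,c1): row 4 has {red,yellow}; column 1 has {blue,yellow,black,white}, so it must be green.
(r4,c5): row 4 has {red,green,yellow}; column 5 has {red,yellow,black,white}, so it must be blue.
(r4,c6): row 4 has {red,blue,green,yellow}; column 6 has {red,blue,green,yellow,black}, so it must be white.
(r5,c1): row 5 has {blue,yellow,black,white}; column 1 has {blue,green,yellow,black,white}, so it must be red.
(r5,c5): row 5 has {red,blue,yellow,black,white}; column 5 has {red,blue,yellow,black,white}; the diagonal has {red,blue,yellow,black,white}, so it must be green.
(r6,c2): row 6 has {blue,yellow,black,white}; column 2 has {blue,green,yellow}, so it must be red.
(r6,c3): row 6 has {red,blue,yellow,black,white}; column 3 has {red,blue,yellow,black,white}, so it must be green.
(r1,c2): row 1 has {red,blue,green,yellow,black}; column 2 has {red,blue,green,yellow}, so it must be white.
(r4,c2): row 4 has {red,blue,green,yellow,white}; column 2 has {red,blue,green,yellow,white}, so it must be black.

black white blue yellow red green / blue yellow red green white black / yellow green white blue black red / green black yellow red blue white / red blue black white green yellow / white red green black yellow blue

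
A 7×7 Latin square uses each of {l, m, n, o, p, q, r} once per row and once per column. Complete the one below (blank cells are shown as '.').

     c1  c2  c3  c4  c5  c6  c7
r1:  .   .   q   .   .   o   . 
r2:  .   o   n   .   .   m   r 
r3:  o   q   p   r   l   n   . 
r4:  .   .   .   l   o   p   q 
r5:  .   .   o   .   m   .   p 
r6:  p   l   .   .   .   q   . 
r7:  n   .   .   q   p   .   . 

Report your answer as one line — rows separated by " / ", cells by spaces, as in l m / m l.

r p q m n o l / l o n p q m r / o q p r l n m / m n r l o p q / q r o n m l p / p l m o r q n / n m l q p r o

Cell (r2,c4): row 2 has {m,n,o,r}; column 4 has {l,q,r} → p.
Cell (r2,c5): row 2 has {m,n,o,p,r}; column 5 has {l,m,o,p} → q.
Cell (r3,c7): row 3 has {l,n,o,p,q,r}; column 7 has {p,q,r} → m.
Cell (r5,c4): row 5 has {m,o,p}; column 4 has {l,p,q,r} → n.
Cell (r1,c4): row 1 has {o,q}; column 4 has {l,n,p,q,r} → m.
Cell (r2,c1): row 2 has {m,n,o,p,q,r}; column 1 has {n,o,p} → l.
Cell (r5,c2): row 5 has {m,n,o,p}; column 2 has {l,o,q} → r.
Cell (r5,c6): row 5 has {m,n,o,p,r}; column 6 has {m,n,o,p,q} → l.
Cell (r6,c4): row 6 has {l,p,q}; column 4 has {l,m,n,p,q,r} → o.
Cell (r6,c7): row 6 has {l,o,p,q}; column 7 has {m,p,q,r} → n.
Cell (r7,c2): row 7 has {n,p,q}; column 2 has {l,o,q,r} → m.
Cell (r7,c6): row 7 has {m,n,p,q}; column 6 has {l,m,n,o,p,q} → r.
Cell (r1,c1): row 1 has {m,o,q}; column 1 has {l,n,o,p} → r.
Cell (r1,c5): row 1 has {m,o,q,r}; column 5 has {l,m,o,p,q} → n.
Cell (r1,c7): row 1 has {m,n,o,q,r}; column 7 has {m,n,p,q,r} → l.
Cell (r4,c1): row 4 has {l,o,p,q}; column 1 has {l,n,o,p,r} → m.
Cell (r4,c2): row 4 has {l,m,o,p,q}; column 2 has {l,m,o,q,r} → n.
Cell (r4,c3): row 4 has {l,m,n,o,p,q}; column 3 has {n,o,p,q} → r.
Cell (r5,c1): row 5 has {l,m,n,o,p,r}; column 1 has {l,m,n,o,p,r} → q.
Cell (r6,c3): row 6 has {l,n,o,p,q}; column 3 has {n,o,p,q,r} → m.
Cell (r6,c5): row 6 has {l,m,n,o,p,q}; column 5 has {l,m,n,o,p,q} → r.
Cell (r7,c3): row 7 has {m,n,p,q,r}; column 3 has {m,n,o,p,q,r} → l.
Cell (r7,c7): row 7 has {l,m,n,p,q,r}; column 7 has {l,m,n,p,q,r} → o.
Cell (r1,c2): row 1 has {l,m,n,o,q,r}; column 2 has {l,m,n,o,q,r} → p.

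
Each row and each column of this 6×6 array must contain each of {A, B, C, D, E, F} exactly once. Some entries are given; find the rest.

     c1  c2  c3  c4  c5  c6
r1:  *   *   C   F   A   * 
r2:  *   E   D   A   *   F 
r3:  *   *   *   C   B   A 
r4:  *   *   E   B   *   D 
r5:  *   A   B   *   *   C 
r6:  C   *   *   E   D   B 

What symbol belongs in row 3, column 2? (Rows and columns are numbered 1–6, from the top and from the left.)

D

(r1,c6) = E
(r2,c1) = B
(r2,c5) = C
(r3,c3) = F
(r4,c5) = F
(r5,c4) = D
(r5,c5) = E
(r6,c2) = F
(r6,c3) = A
(r1,c1) = D
(r1,c2) = B
(r3,c1) = E
(r3,c2) = D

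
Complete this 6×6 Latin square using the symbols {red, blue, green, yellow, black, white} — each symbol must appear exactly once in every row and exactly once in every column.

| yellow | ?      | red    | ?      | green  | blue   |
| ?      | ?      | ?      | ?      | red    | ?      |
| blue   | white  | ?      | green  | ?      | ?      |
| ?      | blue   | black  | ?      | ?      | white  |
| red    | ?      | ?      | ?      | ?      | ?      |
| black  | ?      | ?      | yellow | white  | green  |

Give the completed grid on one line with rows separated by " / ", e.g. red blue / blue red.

yellow black red white green blue / white yellow green blue red black / blue white yellow green black red / green blue black red yellow white / red green white black blue yellow / black red blue yellow white green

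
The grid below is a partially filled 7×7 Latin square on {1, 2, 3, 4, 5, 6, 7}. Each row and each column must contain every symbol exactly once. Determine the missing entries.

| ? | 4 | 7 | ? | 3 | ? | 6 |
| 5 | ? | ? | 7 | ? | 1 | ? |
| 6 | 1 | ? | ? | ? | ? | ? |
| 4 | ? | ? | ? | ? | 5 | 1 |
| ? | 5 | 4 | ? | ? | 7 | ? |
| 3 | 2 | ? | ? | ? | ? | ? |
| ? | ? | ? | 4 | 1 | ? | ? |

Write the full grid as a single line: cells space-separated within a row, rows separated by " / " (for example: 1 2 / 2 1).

1 4 7 5 3 2 6 / 5 6 3 7 4 1 2 / 6 1 5 2 7 3 4 / 4 7 6 3 2 5 1 / 2 5 4 1 6 7 3 / 3 2 1 6 5 4 7 / 7 3 2 4 1 6 5

(r1,c6) = 2
(r1,c1) = 1
(r1,c4) = 5
(r5,c1) = 2
(r5,c5) = 6
(r5,c7) = 3
(r7,c1) = 7
(r5,c4) = 1
(r6,c4) = 6
(r6,c6) = 4
(r3,c6) = 3
(r7,c6) = 6
(r3,c4) = 2
(r4,c4) = 3
(r7,c2) = 3
(r2,c2) = 6
(r3,c3) = 5
(r4,c2) = 7
(r4,c5) = 2
(r6,c3) = 1
(r7,c3) = 2
(r7,c7) = 5
(r2,c3) = 3
(r2,c5) = 4
(r2,c7) = 2
(r3,c5) = 7
(r3,c7) = 4
(r4,c3) = 6
(r6,c5) = 5
(r6,c7) = 7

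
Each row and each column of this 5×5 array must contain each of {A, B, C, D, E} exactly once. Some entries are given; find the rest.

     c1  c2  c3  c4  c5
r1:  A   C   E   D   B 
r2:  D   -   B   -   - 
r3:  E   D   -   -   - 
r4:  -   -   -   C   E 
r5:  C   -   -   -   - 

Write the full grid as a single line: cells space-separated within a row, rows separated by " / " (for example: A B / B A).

A C E D B / D E B A C / E D C B A / B A D C E / C B A E D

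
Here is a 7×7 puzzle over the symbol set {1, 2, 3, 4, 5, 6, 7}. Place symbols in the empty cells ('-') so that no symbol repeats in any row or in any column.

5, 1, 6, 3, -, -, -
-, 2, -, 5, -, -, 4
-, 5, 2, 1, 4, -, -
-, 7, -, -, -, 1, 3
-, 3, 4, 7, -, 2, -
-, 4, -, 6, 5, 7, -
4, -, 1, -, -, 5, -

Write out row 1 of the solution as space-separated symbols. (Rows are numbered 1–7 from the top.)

5 1 6 3 7 4 2

(r1,c6) = 4
(r4,c3) = 5
(r6,c3) = 3
(r7,c2) = 6
(r7,c4) = 2
(r7,c7) = 7
(r1,c7) = 2
(r2,c3) = 7
(r3,c7) = 6
(r4,c4) = 4
(r6,c7) = 1
(r7,c5) = 3
(r1,c5) = 7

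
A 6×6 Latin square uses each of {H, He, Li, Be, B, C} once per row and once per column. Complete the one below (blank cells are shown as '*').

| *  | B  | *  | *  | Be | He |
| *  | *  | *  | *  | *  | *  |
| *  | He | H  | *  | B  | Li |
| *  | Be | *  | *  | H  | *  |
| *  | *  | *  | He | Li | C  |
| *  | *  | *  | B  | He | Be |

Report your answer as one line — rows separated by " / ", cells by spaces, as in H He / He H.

Li B C H Be He / He Li B Be C H / Be He H C B Li / C Be He Li H B / B H Be He Li C / H C Li B He Be

(r2,c5) = C
(r4,c6) = B
(r5,c2) = H
(r2,c2) = Li
(r2,c6) = H
(r6,c2) = C
(r6,c3) = Li
(r1,c3) = C
(r2,c4) = Be
(r3,c4) = C
(r4,c3) = He
(r4,c4) = Li
(r6,c1) = H
(r1,c1) = Li
(r1,c4) = H
(r2,c3) = B
(r3,c1) = Be
(r4,c1) = C
(r5,c1) = B
(r5,c3) = Be
(r2,c1) = He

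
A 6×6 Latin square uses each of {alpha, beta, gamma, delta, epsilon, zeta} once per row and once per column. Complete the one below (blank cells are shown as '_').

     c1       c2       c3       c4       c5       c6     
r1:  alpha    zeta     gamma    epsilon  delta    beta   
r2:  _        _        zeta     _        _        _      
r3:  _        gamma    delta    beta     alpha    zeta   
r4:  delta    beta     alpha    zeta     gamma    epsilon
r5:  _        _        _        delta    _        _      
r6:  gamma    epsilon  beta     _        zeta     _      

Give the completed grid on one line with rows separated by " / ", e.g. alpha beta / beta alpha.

alpha zeta gamma epsilon delta beta / beta delta zeta gamma epsilon alpha / epsilon gamma delta beta alpha zeta / delta beta alpha zeta gamma epsilon / zeta alpha epsilon delta beta gamma / gamma epsilon beta alpha zeta delta

Cell (r3,c1): row 3 has {alpha,beta,gamma,delta,zeta}; column 1 has {alpha,gamma,delta} → epsilon.
Cell (r5,c2): row 5 has {delta}; column 2 has {beta,gamma,epsilon,zeta} → alpha.
Cell (r5,c3): row 5 has {alpha,delta}; column 3 has {alpha,beta,gamma,delta,zeta} → epsilon.
Cell (r5,c5): row 5 has {alpha,delta,epsilon}; column 5 has {alpha,gamma,delta,zeta} → beta.
Cell (r5,c6): row 5 has {alpha,beta,delta,epsilon}; column 6 has {beta,epsilon,zeta} → gamma.
Cell (r6,c4): row 6 has {beta,gamma,epsilon,zeta}; column 4 has {beta,delta,epsilon,zeta} → alpha.
Cell (r6,c6): row 6 has {alpha,beta,gamma,epsilon,zeta}; column 6 has {beta,gamma,epsilon,zeta} → delta.
Cell (r2,c1): row 2 has {zeta}; column 1 has {alpha,gamma,delta,epsilon} → beta.
Cell (r2,c2): row 2 has {beta,zeta}; column 2 has {alpha,beta,gamma,epsilon,zeta} → delta.
Cell (r2,c4): row 2 has {beta,delta,zeta}; column 4 has {alpha,beta,delta,epsilon,zeta} → gamma.
Cell (r2,c5): row 2 has {beta,gamma,delta,zeta}; column 5 has {alpha,beta,gamma,delta,zeta} → epsilon.
Cell (r2,c6): row 2 has {beta,gamma,delta,epsilon,zeta}; column 6 has {beta,gamma,delta,epsilon,zeta} → alpha.
Cell (r5,c1): row 5 has {alpha,beta,gamma,delta,epsilon}; column 1 has {alpha,beta,gamma,delta,epsilon} → zeta.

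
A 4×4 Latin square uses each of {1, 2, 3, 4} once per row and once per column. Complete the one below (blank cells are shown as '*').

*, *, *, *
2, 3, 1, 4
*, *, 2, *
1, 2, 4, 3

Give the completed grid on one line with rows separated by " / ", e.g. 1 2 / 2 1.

4 1 3 2 / 2 3 1 4 / 3 4 2 1 / 1 2 4 3

row 1 is empty so far; column 3 has {1,2,4} — only 3 is left for (r1,c3).
row 3 has {2}; column 4 has {3,4} — only 1 is left for (r3,c4).
row 1 has {3}; column 1 has {1,2} — only 4 is left for (r1,c1).
row 1 has {3,4}; column 2 has {2,3} — only 1 is left for (r1,c2).
row 1 has {1,3,4}; column 4 has {1,3,4} — only 2 is left for (r1,c4).
row 3 has {1,2}; column 1 has {1,2,4} — only 3 is left for (r3,c1).
row 3 has {1,2,3}; column 2 has {1,2,3} — only 4 is left for (r3,c2).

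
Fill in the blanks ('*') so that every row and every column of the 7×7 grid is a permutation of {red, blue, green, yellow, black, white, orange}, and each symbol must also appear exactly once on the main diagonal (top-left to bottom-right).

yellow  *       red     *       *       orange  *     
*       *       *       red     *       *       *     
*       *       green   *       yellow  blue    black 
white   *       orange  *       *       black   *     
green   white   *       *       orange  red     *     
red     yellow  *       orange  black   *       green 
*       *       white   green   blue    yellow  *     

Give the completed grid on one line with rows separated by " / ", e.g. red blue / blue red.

yellow blue red black green orange white / blue black yellow red white green orange / orange red green white yellow blue black / white green orange blue red black yellow / green white black yellow orange red blue / red yellow blue orange black white green / black orange white green blue yellow red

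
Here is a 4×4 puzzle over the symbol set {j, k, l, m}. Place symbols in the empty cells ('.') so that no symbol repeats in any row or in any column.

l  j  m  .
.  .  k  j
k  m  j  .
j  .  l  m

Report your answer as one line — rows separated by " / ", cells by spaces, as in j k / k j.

l j m k / m l k j / k m j l / j k l m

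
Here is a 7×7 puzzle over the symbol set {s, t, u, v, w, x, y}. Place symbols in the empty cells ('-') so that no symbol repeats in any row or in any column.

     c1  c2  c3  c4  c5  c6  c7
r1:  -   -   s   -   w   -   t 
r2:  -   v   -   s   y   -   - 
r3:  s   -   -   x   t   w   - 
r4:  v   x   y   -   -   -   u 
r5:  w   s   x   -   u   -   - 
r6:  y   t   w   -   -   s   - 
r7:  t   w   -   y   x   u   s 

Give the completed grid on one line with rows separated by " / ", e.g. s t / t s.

(r4,c5): row 4 has {u,v,x,y}; column 5 has {t,u,w,x,y}, so it must be s.
(r4,c6): row 4 has {s,u,v,x,y}; column 6 has {s,u,w}, so it must be t.
(r6,c5): row 6 has {s,t,w,y}; column 5 has {s,t,u,w,x,y}, so it must be v.
(r6,c7): row 6 has {s,t,v,w,y}; column 7 has {s,t,u}, so it must be x.
(r7,c3): row 7 has {s,t,u,w,x,y}; column 3 has {s,w,x,y}, so it must be v.
(r2,c6): row 2 has {s,v,y}; column 6 has {s,t,u,w}, so it must be x.
(r2,c7): row 2 has {s,v,x,y}; column 7 has {s,t,u,x}, so it must be w.
(r3,c3): row 3 has {s,t,w,x}; column 3 has {s,v,w,x,y}, so it must be u.
(r4,c4): row 4 has {s,t,u,v,x,y}; column 4 has {s,x,y}, so it must be w.
(r6,c4): row 6 has {s,t,v,w,x,y}; column 4 has {s,w,x,y}, so it must be u.
(r1,c4): row 1 has {s,t,w}; column 4 has {s,u,w,x,y}, so it must be v.
(r1,c6): row 1 has {s,t,v,w}; column 6 has {s,t,u,w,x}, so it must be y.
(r2,c1): row 2 has {s,v,w,x,y}; column 1 has {s,t,v,w,y}, so it must be u.
(r2,c3): row 2 has {s,u,v,w,x,y}; column 3 has {s,u,v,w,x,y}, so it must be t.
(r3,c2): row 3 has {s,t,u,w,x}; column 2 has {s,t,v,w,x}, so it must be y.
(r3,c7): row 3 has {s,t,u,w,x,y}; column 7 has {s,t,u,w,x}, so it must be v.
(r5,c4): row 5 has {s,u,w,x}; column 4 has {s,u,v,w,x,y}, so it must be t.
(r5,c6): row 5 has {s,t,u,w,x}; column 6 has {s,t,u,w,x,y}, so it must be v.
(r5,c7): row 5 has {s,t,u,v,w,x}; column 7 has {s,t,u,v,w,x}, so it must be y.
(r1,c1): row 1 has {s,t,v,w,y}; column 1 has {s,t,u,v,w,y}, so it must be x.
(r1,c2): row 1 has {s,t,v,w,x,y}; column 2 has {s,t,v,w,x,y}, so it must be u.

x u s v w y t / u v t s y x w / s y u x t w v / v x y w s t u / w s x t u v y / y t w u v s x / t w v y x u s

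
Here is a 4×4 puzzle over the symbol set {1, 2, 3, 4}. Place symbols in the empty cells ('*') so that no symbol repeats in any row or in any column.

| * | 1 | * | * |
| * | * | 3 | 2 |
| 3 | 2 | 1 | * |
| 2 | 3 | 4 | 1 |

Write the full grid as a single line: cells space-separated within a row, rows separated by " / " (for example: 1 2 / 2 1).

4 1 2 3 / 1 4 3 2 / 3 2 1 4 / 2 3 4 1

row 1 has {1}; column 1 has {2,3} — only 4 is left for (r1,c1).
row 1 has {1,4}; column 3 has {1,3,4} — only 2 is left for (r1,c3).
row 1 has {1,2,4}; column 4 has {1,2} — only 3 is left for (r1,c4).
row 2 has {2,3}; column 1 has {2,3,4} — only 1 is left for (r2,c1).
row 2 has {1,2,3}; column 2 has {1,2,3} — only 4 is left for (r2,c2).
row 3 has {1,2,3}; column 4 has {1,2,3} — only 4 is left for (r3,c4).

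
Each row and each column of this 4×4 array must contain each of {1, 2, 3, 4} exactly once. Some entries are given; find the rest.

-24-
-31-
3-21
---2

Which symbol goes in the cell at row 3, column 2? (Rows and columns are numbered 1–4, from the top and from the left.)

4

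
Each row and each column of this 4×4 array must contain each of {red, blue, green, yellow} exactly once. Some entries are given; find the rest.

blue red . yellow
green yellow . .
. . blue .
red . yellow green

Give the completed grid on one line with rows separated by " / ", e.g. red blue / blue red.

(r1,c3) = green
(r2,c3) = red
(r2,c4) = blue
(r3,c1) = yellow
(r3,c2) = green
(r3,c4) = red
(r4,c2) = blue

blue red green yellow / green yellow red blue / yellow green blue red / red blue yellow green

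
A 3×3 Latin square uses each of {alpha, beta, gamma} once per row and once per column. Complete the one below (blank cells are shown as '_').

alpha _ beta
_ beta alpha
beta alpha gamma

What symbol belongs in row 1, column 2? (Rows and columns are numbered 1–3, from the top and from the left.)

Cell (r1,c2): row 1 has {alpha,beta}; column 2 has {alpha,beta} → gamma.

gamma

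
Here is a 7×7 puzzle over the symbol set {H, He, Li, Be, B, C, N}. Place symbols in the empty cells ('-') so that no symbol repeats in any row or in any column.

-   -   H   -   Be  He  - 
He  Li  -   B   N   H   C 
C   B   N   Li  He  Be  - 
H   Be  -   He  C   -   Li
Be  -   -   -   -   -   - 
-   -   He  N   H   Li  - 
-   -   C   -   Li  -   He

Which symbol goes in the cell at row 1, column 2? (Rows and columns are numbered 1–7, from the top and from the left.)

N

(r1,c4) = C
(r2,c3) = Be
(r3,c7) = H
(r4,c3) = B
(r4,c6) = N
(r5,c3) = Li
(r5,c4) = H
(r5,c5) = B
(r5,c6) = C
(r5,c7) = N
(r6,c1) = B
(r6,c2) = C
(r6,c7) = Be
(r7,c1) = N
(r7,c2) = H
(r7,c4) = Be
(r7,c6) = B
(r1,c1) = Li
(r1,c2) = N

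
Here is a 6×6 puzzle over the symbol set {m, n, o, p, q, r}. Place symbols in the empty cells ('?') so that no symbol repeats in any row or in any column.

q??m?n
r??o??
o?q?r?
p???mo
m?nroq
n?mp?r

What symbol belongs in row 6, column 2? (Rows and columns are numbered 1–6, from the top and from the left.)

Cell (r1,c5): row 1 has {m,n,q}; column 5 has {m,o,r} → p.
Cell (r2,c3): row 2 has {o,r}; column 3 has {m,n,q} → p.
Cell (r2,c6): row 2 has {o,p,r}; column 6 has {n,o,q,r} → m.
Cell (r3,c4): row 3 has {o,q,r}; column 4 has {m,o,p,r} → n.
Cell (r3,c6): row 3 has {n,o,q,r}; column 6 has {m,n,o,q,r} → p.
Cell (r4,c3): row 4 has {m,o,p}; column 3 has {m,n,p,q} → r.
Cell (r4,c4): row 4 has {m,o,p,r}; column 4 has {m,n,o,p,r} → q.
Cell (r5,c2): row 5 has {m,n,o,q,r}; column 2 is empty so far → p.
Cell (r6,c5): row 6 has {m,n,p,r}; column 5 has {m,o,p,r} → q.
Cell (r1,c3): row 1 has {m,n,p,q}; column 3 has {m,n,p,q,r} → o.
Cell (r2,c5): row 2 has {m,o,p,r}; column 5 has {m,o,p,q,r} → n.
Cell (r3,c2): row 3 has {n,o,p,q,r}; column 2 has {p} → m.
Cell (r4,c2): row 4 has {m,o,p,q,r}; column 2 has {m,p} → n.
Cell (r6,c2): row 6 has {m,n,p,q,r}; column 2 has {m,n,p} → o.

o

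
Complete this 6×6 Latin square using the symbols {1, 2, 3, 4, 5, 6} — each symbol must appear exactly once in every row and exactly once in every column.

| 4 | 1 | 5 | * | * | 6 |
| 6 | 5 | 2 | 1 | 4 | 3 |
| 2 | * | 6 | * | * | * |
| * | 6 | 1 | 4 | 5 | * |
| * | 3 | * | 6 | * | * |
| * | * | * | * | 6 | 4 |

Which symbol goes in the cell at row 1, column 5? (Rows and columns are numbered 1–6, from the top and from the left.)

row 3 has {2,6}; column 2 has {1,3,5,6} — only 4 is left for (r3,c2).
row 4 has {1,4,5,6}; column 1 has {2,4,6} — only 3 is left for (r4,c1).
row 4 has {1,3,4,5,6}; column 6 has {3,4,6} — only 2 is left for (r4,c6).
row 5 has {3,6}; column 3 has {1,2,5,6} — only 4 is left for (r5,c3).
row 6 has {4,6}; column 2 has {1,3,4,5,6} — only 2 is left for (r6,c2).
row 6 has {2,4,6}; column 3 has {1,2,4,5,6} — only 3 is left for (r6,c3).
row 6 has {2,3,4,6}; column 4 has {1,4,6} — only 5 is left for (r6,c4).
row 3 has {2,4,6}; column 4 has {1,4,5,6} — only 3 is left for (r3,c4).
row 3 has {2,3,4,6}; column 5 has {4,5,6} — only 1 is left for (r3,c5).
row 3 has {1,2,3,4,6}; column 6 has {2,3,4,6} — only 5 is left for (r3,c6).
row 5 has {3,4,6}; column 5 has {1,4,5,6} — only 2 is left for (r5,c5).
row 5 has {2,3,4,6}; column 6 has {2,3,4,5,6} — only 1 is left for (r5,c6).
row 6 has {2,3,4,5,6}; column 1 has {2,3,4,6} — only 1 is left for (r6,c1).
row 1 has {1,4,5,6}; column 4 has {1,3,4,5,6} — only 2 is left for (r1,c4).
row 1 has {1,2,4,5,6}; column 5 has {1,2,4,5,6} — only 3 is left for (r1,c5).

3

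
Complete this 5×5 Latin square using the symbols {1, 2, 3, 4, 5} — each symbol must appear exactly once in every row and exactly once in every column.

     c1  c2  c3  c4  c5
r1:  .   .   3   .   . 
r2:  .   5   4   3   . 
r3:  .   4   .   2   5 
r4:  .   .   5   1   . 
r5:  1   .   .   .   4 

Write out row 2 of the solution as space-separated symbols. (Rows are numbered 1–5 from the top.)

2 5 4 3 1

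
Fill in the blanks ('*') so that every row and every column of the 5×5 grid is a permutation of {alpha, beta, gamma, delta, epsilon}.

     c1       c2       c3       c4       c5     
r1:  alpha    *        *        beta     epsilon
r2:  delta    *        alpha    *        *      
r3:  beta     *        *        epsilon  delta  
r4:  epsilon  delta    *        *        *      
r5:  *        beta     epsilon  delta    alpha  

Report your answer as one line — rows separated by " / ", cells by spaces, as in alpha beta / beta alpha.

alpha gamma delta beta epsilon / delta epsilon alpha gamma beta / beta alpha gamma epsilon delta / epsilon delta beta alpha gamma / gamma beta epsilon delta alpha

(r1,c2) = gamma
(r1,c3) = delta
(r2,c2) = epsilon
(r2,c4) = gamma
(r2,c5) = beta
(r3,c2) = alpha
(r3,c3) = gamma
(r4,c3) = beta
(r4,c4) = alpha
(r4,c5) = gamma
(r5,c1) = gamma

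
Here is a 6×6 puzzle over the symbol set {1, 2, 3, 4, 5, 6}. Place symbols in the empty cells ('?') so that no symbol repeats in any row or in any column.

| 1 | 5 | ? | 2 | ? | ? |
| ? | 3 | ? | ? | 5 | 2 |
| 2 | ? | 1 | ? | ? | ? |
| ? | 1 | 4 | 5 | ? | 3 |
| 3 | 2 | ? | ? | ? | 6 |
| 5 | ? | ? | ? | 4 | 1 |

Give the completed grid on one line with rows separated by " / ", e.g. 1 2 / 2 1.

1 5 3 2 6 4 / 4 3 6 1 5 2 / 2 4 1 6 3 5 / 6 1 4 5 2 3 / 3 2 5 4 1 6 / 5 6 2 3 4 1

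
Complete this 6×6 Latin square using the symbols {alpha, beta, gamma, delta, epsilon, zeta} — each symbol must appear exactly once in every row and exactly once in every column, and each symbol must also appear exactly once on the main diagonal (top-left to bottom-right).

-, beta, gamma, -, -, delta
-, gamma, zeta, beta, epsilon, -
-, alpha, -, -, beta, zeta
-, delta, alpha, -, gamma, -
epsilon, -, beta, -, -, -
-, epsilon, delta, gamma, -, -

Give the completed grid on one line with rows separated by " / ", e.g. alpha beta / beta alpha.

alpha beta gamma epsilon zeta delta / delta gamma zeta beta epsilon alpha / gamma alpha epsilon delta beta zeta / beta delta alpha zeta gamma epsilon / epsilon zeta beta alpha delta gamma / zeta epsilon delta gamma alpha beta

(r2,c6) = alpha
(r3,c3) = epsilon
(r3,c4) = delta
(r4,c4) = zeta
(r5,c2) = zeta
(r5,c4) = alpha
(r5,c5) = delta
(r5,c6) = gamma
(r6,c6) = beta
(r1,c1) = alpha
(r1,c4) = epsilon
(r1,c5) = zeta
(r2,c1) = delta
(r3,c1) = gamma
(r4,c1) = beta
(r4,c6) = epsilon
(r6,c1) = zeta
(r6,c5) = alpha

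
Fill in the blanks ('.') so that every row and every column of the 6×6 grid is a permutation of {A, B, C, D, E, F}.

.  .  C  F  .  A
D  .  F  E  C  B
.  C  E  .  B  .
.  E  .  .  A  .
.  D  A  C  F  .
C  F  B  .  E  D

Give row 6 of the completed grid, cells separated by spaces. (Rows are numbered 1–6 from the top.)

C F B A E D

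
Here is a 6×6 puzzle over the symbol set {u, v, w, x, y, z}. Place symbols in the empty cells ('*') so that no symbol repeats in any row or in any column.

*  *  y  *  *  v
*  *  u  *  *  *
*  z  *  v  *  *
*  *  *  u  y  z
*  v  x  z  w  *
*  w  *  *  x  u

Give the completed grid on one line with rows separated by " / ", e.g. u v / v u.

(r3,c3) = w
(r3,c5) = u
(r4,c2) = x
(r4,c3) = v
(r5,c6) = y
(r6,c3) = z
(r6,c4) = y
(r1,c2) = u
(r1,c5) = z
(r2,c2) = y
(r2,c5) = v
(r3,c6) = x
(r4,c1) = w
(r5,c1) = u
(r6,c1) = v
(r1,c1) = x
(r1,c4) = w
(r2,c1) = z
(r2,c4) = x
(r2,c6) = w
(r3,c1) = y

x u y w z v / z y u x v w / y z w v u x / w x v u y z / u v x z w y / v w z y x u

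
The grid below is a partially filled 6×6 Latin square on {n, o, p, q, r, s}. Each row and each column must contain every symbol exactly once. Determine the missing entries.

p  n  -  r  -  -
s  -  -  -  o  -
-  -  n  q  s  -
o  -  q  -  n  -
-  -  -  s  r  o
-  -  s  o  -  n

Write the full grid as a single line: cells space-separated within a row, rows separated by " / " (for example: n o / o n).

At row 1, column 3: row 1 has {n,p,r}; column 3 has {n,q,s}; that leaves o.
At row 1, column 5: row 1 has {n,o,p,r}; column 5 has {n,o,r,s}; that leaves q.
At row 1, column 6: row 1 has {n,o,p,q,r}; column 6 has {n,o}; that leaves s.
At row 3, column 1: row 3 has {n,q,s}; column 1 has {o,p,s}; that leaves r.
At row 3, column 6: row 3 has {n,q,r,s}; column 6 has {n,o,s}; that leaves p.
At row 4, column 4: row 4 has {n,o,q}; column 4 has {o,q,r,s}; that leaves p.
At row 4, column 6: row 4 has {n,o,p,q}; column 6 has {n,o,p,s}; that leaves r.
At row 5, column 3: row 5 has {o,r,s}; column 3 has {n,o,q,s}; that leaves p.
At row 6, column 1: row 6 has {n,o,s}; column 1 has {o,p,r,s}; that leaves q.
At row 6, column 5: row 6 has {n,o,q,s}; column 5 has {n,o,q,r,s}; that leaves p.
At row 2, column 3: row 2 has {o,s}; column 3 has {n,o,p,q,s}; that leaves r.
At row 2, column 4: row 2 has {o,r,s}; column 4 has {o,p,q,r,s}; that leaves n.
At row 2, column 6: row 2 has {n,o,r,s}; column 6 has {n,o,p,r,s}; that leaves q.
At row 3, column 2: row 3 has {n,p,q,r,s}; column 2 has {n}; that leaves o.
At row 4, column 2: row 4 has {n,o,p,q,r}; column 2 has {n,o}; that leaves s.
At row 5, column 1: row 5 has {o,p,r,s}; column 1 has {o,p,q,r,s}; that leaves n.
At row 5, column 2: row 5 has {n,o,p,r,s}; column 2 has {n,o,s}; that leaves q.
At row 6, column 2: row 6 has {n,o,p,q,s}; column 2 has {n,o,q,s}; that leaves r.
At row 2, column 2: row 2 has {n,o,q,r,s}; column 2 has {n,o,q,r,s}; that leaves p.

p n o r q s / s p r n o q / r o n q s p / o s q p n r / n q p s r o / q r s o p n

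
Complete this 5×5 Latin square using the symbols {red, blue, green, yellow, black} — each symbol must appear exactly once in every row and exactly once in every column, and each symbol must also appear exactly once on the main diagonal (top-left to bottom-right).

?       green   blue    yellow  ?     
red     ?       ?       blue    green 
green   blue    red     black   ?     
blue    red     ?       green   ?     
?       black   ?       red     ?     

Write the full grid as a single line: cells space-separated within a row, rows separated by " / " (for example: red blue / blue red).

black green blue yellow red / red yellow black blue green / green blue red black yellow / blue red yellow green black / yellow black green red blue

(r1,c1): row 1 has {blue,green,yellow}; column 1 has {red,blue,green}; the diagonal has {red,green}, so it must be black.
(r1,c5): row 1 has {blue,green,yellow,black}; column 5 has {green}, so it must be red.
(r2,c2): row 2 has {red,blue,green}; column 2 has {red,blue,green,black}; the diagonal has {red,green,black}, so it must be yellow.
(r2,c3): row 2 has {red,blue,green,yellow}; column 3 has {red,blue}, so it must be black.
(r3,c5): row 3 has {red,blue,green,black}; column 5 has {red,green}, so it must be yellow.
(r4,c3): row 4 has {red,blue,green}; column 3 has {red,blue,black}, so it must be yellow.
(r4,c5): row 4 has {red,blue,green,yellow}; column 5 has {red,green,yellow}, so it must be black.
(r5,c1): row 5 has {red,black}; column 1 has {red,blue,green,black}, so it must be yellow.
(r5,c3): row 5 has {red,yellow,black}; column 3 has {red,blue,yellow,black}, so it must be green.
(r5,c5): row 5 has {red,green,yellow,black}; column 5 has {red,green,yellow,black}; the diagonal has {red,green,yellow,black}, so it must be blue.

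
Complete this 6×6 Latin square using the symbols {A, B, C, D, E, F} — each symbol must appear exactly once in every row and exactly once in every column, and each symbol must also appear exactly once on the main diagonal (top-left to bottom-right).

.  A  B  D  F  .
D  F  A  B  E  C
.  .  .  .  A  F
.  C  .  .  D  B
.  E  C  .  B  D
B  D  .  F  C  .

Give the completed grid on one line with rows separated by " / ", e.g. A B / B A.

C A B D F E / D F A B E C / E B D C A F / A C F E D B / F E C A B D / B D E F C A

(r1,c6): row 1 has {A,B,D,F}; column 6 has {B,C,D,F}, so it must be E.
(r3,c2): row 3 has {A,F}; column 2 has {A,C,D,E,F}, so it must be B.
(r5,c4): row 5 has {B,C,D,E}; column 4 has {B,D,F}, so it must be A.
(r6,c3): row 6 has {B,C,D,F}; column 3 has {A,B,C}, so it must be E.
(r6,c6): row 6 has {B,C,D,E,F}; column 6 has {B,C,D,E,F}; the diagonal has {B,F}, so it must be A.
(r1,c1): row 1 has {A,B,D,E,F}; column 1 has {B,D}; the diagonal has {A,B,F}, so it must be C.
(r3,c1): row 3 has {A,B,F}; column 1 has {B,C,D}, so it must be E.
(r3,c3): row 3 has {A,B,E,F}; column 3 has {A,B,C,E}; the diagonal has {A,B,C,F}, so it must be D.
(r3,c4): row 3 has {A,B,D,E,F}; column 4 has {A,B,D,F}, so it must be C.
(r4,c3): row 4 has {B,C,D}; column 3 has {A,B,C,D,E}, so it must be F.
(r4,c4): row 4 has {B,C,D,F}; column 4 has {A,B,C,D,F}; the diagonal has {A,B,C,D,F}, so it must be E.
(r5,c1): row 5 has {A,B,C,D,E}; column 1 has {B,C,D,E}, so it must be F.
(r4,c1): row 4 has {B,C,D,E,F}; column 1 has {B,C,D,E,F}, so it must be A.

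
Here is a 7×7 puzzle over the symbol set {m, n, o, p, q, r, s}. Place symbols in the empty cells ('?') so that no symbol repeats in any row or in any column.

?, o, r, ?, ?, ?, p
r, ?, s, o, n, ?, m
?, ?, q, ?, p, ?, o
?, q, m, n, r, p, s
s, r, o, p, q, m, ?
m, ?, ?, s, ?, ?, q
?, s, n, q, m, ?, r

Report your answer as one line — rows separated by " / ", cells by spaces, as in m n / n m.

q o r m s n p / r p s o n q m / n m q r p s o / o q m n r p s / s r o p q m n / m n p s o r q / p s n q m o r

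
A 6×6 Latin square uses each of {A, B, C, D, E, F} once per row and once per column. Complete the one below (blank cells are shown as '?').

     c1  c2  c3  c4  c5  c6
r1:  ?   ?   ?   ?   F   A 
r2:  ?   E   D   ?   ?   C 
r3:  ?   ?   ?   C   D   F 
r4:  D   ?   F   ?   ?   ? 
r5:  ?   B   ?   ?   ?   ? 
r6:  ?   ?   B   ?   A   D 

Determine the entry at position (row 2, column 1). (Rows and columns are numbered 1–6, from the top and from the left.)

A

(r2,c5) = B
(r3,c2) = A
(r3,c3) = E
(r4,c2) = C
(r4,c5) = E
(r4,c6) = B
(r5,c5) = C
(r5,c6) = E
(r6,c2) = F
(r6,c4) = E
(r1,c2) = D
(r1,c3) = C
(r1,c4) = B
(r3,c1) = B
(r4,c4) = A
(r5,c3) = A
(r6,c1) = C
(r1,c1) = E
(r2,c4) = F
(r5,c1) = F
(r5,c4) = D
(r2,c1) = A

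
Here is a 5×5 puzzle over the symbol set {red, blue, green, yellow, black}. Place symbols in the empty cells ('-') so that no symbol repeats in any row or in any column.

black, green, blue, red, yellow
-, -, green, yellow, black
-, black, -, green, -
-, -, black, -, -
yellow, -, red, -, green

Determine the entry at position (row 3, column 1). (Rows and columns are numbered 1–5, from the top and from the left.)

red

(r3,c3) = yellow
(r4,c4) = blue
(r4,c5) = red
(r5,c2) = blue
(r5,c4) = black
(r2,c2) = red
(r3,c5) = blue
(r4,c1) = green
(r4,c2) = yellow
(r2,c1) = blue
(r3,c1) = red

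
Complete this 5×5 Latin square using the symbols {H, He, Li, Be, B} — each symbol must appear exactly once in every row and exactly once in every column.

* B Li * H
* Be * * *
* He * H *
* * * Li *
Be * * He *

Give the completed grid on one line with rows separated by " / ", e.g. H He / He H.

He B Li Be H / H Be He B Li / Li He B H Be / B H Be Li He / Be Li H He B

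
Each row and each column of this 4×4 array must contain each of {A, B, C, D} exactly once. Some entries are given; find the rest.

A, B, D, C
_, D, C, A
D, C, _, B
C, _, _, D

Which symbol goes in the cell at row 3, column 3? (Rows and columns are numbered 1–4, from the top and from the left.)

(r2,c1): row 2 has {A,C,D}; column 1 has {A,C,D}, so it must be B.
(r3,c3): row 3 has {B,C,D}; column 3 has {C,D}, so it must be A.

A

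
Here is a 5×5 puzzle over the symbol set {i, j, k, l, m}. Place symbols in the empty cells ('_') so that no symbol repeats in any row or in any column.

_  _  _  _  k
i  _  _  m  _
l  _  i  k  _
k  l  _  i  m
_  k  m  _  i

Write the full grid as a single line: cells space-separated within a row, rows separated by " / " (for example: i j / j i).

m i l j k / i j k m l / l m i k j / k l j i m / j k m l i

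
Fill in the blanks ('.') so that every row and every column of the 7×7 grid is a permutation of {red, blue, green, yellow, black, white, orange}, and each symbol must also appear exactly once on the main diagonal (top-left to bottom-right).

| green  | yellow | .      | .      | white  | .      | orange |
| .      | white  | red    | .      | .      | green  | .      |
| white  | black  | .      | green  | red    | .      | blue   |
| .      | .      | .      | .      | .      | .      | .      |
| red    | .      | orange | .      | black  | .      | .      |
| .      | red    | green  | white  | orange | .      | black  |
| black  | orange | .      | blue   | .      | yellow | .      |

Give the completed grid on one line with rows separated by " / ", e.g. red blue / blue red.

green yellow blue red white black orange / orange white red black blue green yellow / white black yellow green red orange blue / blue green black orange yellow red white / red blue orange yellow black white green / yellow red green white orange blue black / black orange white blue green yellow red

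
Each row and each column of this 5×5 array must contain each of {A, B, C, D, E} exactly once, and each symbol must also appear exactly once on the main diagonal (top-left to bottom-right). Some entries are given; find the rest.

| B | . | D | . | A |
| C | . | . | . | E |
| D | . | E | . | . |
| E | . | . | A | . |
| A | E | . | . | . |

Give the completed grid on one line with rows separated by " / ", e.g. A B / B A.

B C D E A / C D A B E / D A E C B / E B C A D / A E B D C

Cell (r1,c2): row 1 has {A,B,D}; column 2 has {E} → C.
Cell (r1,c4): row 1 has {A,B,C,D}; column 4 has {A} → E.
Cell (r2,c2): row 2 has {C,E}; column 2 has {C,E}; the diagonal has {A,B,E} → D.
Cell (r2,c4): row 2 has {C,D,E}; column 4 has {A,E} → B.
Cell (r3,c4): row 3 has {D,E}; column 4 has {A,B,E} → C.
Cell (r3,c5): row 3 has {C,D,E}; column 5 has {A,E} → B.
Cell (r4,c2): row 4 has {A,E}; column 2 has {C,D,E} → B.
Cell (r4,c3): row 4 has {A,B,E}; column 3 has {D,E} → C.
Cell (r4,c5): row 4 has {A,B,C,E}; column 5 has {A,B,E} → D.
Cell (r5,c3): row 5 has {A,E}; column 3 has {C,D,E} → B.
Cell (r5,c4): row 5 has {A,B,E}; column 4 has {A,B,C,E} → D.
Cell (r5,c5): row 5 has {A,B,D,E}; column 5 has {A,B,D,E}; the diagonal has {A,B,D,E} → C.
Cell (r2,c3): row 2 has {B,C,D,E}; column 3 has {B,C,D,E} → A.
Cell (r3,c2): row 3 has {B,C,D,E}; column 2 has {B,C,D,E} → A.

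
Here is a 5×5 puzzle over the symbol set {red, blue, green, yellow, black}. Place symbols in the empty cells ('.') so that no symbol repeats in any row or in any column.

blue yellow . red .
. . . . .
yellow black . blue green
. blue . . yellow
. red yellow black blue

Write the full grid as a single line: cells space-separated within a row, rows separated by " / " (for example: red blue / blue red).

Cell (r1,c5): row 1 has {red,blue,yellow}; column 5 has {blue,green,yellow} → black.
Cell (r2,c2): row 2 is empty so far; column 2 has {red,blue,yellow,black} → green.
Cell (r2,c4): row 2 has {green}; column 4 has {red,blue,black} → yellow.
Cell (r2,c5): row 2 has {green,yellow}; column 5 has {blue,green,yellow,black} → red.
Cell (r3,c3): row 3 has {blue,green,yellow,black}; column 3 has {yellow} → red.
Cell (r4,c4): row 4 has {blue,yellow}; column 4 has {red,blue,yellow,black} → green.
Cell (r5,c1): row 5 has {red,blue,yellow,black}; column 1 has {blue,yellow} → green.
Cell (r1,c3): row 1 has {red,blue,yellow,black}; column 3 has {red,yellow} → green.
Cell (r2,c1): row 2 has {red,green,yellow}; column 1 has {blue,green,yellow} → black.
Cell (r2,c3): row 2 has {red,green,yellow,black}; column 3 has {red,green,yellow} → blue.
Cell (r4,c1): row 4 has {blue,green,yellow}; column 1 has {blue,green,yellow,black} → red.
Cell (r4,c3): row 4 has {red,blue,green,yellow}; column 3 has {red,blue,green,yellow} → black.

blue yellow green red black / black green blue yellow red / yellow black red blue green / red blue black green yellow / green red yellow black blue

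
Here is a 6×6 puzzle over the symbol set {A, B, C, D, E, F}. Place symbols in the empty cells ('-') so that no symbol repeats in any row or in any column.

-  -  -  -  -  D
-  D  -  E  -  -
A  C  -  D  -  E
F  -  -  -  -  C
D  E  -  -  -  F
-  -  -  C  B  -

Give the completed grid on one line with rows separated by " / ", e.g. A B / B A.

B A C F E D / C D F E A B / A C B D F E / F B E A D C / D E A B C F / E F D C B A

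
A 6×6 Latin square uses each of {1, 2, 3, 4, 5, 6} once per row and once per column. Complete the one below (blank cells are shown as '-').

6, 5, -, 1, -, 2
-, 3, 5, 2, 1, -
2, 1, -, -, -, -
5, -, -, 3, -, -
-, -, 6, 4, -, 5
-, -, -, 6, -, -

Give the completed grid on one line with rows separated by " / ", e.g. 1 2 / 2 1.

6 5 3 1 4 2 / 4 3 5 2 1 6 / 2 1 4 5 6 3 / 5 6 1 3 2 4 / 1 2 6 4 3 5 / 3 4 2 6 5 1

(r2,c1): row 2 has {1,2,3,5}; column 1 has {2,5,6}, so it must be 4.
(r2,c6): row 2 has {1,2,3,4,5}; column 6 has {2,5}, so it must be 6.
(r3,c4): row 3 has {1,2}; column 4 has {1,2,3,4,6}, so it must be 5.
(r5,c2): row 5 has {4,5,6}; column 2 has {1,3,5}, so it must be 2.
(r5,c5): row 5 has {2,4,5,6}; column 5 has {1}, so it must be 3.
(r6,c2): row 6 has {6}; column 2 has {1,2,3,5}, so it must be 4.
(r1,c5): row 1 has {1,2,5,6}; column 5 has {1,3}, so it must be 4.
(r3,c5): row 3 has {1,2,5}; column 5 has {1,3,4}, so it must be 6.
(r4,c2): row 4 has {3,5}; column 2 has {1,2,3,4,5}, so it must be 6.
(r4,c5): row 4 has {3,5,6}; column 5 has {1,3,4,6}, so it must be 2.
(r5,c1): row 5 has {2,3,4,5,6}; column 1 has {2,4,5,6}, so it must be 1.
(r6,c1): row 6 has {4,6}; column 1 has {1,2,4,5,6}, so it must be 3.
(r6,c5): row 6 has {3,4,6}; column 5 has {1,2,3,4,6}, so it must be 5.
(r6,c6): row 6 has {3,4,5,6}; column 6 has {2,5,6}, so it must be 1.
(r1,c3): row 1 has {1,2,4,5,6}; column 3 has {5,6}, so it must be 3.
(r3,c3): row 3 has {1,2,5,6}; column 3 has {3,5,6}, so it must be 4.
(r3,c6): row 3 has {1,2,4,5,6}; column 6 has {1,2,5,6}, so it must be 3.
(r4,c3): row 4 has {2,3,5,6}; column 3 has {3,4,5,6}, so it must be 1.
(r4,c6): row 4 has {1,2,3,5,6}; column 6 has {1,2,3,5,6}, so it must be 4.
(r6,c3): row 6 has {1,3,4,5,6}; column 3 has {1,3,4,5,6}, so it must be 2.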